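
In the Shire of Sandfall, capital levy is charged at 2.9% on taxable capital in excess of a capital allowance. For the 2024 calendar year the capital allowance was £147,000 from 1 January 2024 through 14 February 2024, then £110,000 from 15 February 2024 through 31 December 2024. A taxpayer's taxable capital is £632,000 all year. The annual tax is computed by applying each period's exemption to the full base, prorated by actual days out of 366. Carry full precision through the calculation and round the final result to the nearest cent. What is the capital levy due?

1 January – 14 February 2024: 45 days, exemption £147,000 → (£632,000 − £147,000) × 2.9% × 45/366 = £1,729.3033
15 February – 31 December 2024: 321 days, exemption £110,000 → (£632,000 − £110,000) × 2.9% × 321/366 = £13,276.7705
Total = £15,006.0738

£15,006.07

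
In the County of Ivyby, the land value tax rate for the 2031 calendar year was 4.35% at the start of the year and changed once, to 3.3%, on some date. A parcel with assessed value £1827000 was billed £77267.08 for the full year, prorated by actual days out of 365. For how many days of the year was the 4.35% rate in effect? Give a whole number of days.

Let d = days at the first rate; then 365 − d days at the second rate.
£1827000 × [4.35%·d + 3.3%·(365−d)] / 365 = £77267.08
Solving gives d = 323, so the new rate took effect on November 20, 2031.

323 days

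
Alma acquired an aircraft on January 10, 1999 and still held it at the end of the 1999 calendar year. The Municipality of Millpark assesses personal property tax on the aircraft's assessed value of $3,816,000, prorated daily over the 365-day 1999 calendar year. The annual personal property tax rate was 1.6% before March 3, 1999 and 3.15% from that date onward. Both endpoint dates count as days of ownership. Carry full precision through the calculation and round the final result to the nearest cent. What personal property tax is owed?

January 10 – March 2, 1999: 52 days at 1.6% → $3,816,000 × 1.6% × 52/365 = $8,698.3890
March 3 – December 31, 1999: 304 days at 3.15% → $3,816,000 × 3.15% × 304/365 = $100,115.1123
Total = $108,813.5014

$108,813.50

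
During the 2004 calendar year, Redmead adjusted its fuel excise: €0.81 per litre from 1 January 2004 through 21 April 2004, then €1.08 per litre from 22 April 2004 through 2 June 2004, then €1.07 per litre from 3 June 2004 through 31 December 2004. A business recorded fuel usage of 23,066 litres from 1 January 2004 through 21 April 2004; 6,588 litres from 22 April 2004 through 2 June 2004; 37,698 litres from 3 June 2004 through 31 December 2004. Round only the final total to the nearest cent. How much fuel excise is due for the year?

€66135.36

1 January – 21 April 2004: 23,066 litres at €0.81/litre → €18683.46
22 April – 2 June 2004: 6,588 litres at €1.08/litre → €7115.04
3 June – 31 December 2004: 37,698 litres at €1.07/litre → €40336.86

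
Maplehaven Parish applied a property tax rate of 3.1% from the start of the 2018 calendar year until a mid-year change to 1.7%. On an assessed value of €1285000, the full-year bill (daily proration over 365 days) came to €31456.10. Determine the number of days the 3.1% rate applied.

Let d = days at the first rate; then 365 − d days at the second rate.
€1285000 × [3.1%·d + 1.7%·(365−d)] / 365 = €31456.10
Solving gives d = 195, so the new rate took effect on 15 July 2018.

195 days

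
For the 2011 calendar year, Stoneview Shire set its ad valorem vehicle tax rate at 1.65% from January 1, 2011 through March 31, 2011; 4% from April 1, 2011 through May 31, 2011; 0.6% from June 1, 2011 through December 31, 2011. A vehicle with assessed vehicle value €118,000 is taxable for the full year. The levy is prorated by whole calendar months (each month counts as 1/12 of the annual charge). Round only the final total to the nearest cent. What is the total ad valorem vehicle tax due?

January 1 – March 31, 2011: 3 months at 1.65% → €118,000 × 1.65% × 3/12 = €486.7500
April 1 – May 31, 2011: 2 months at 4% → €118,000 × 4% × 2/12 = €786.6667
June 1 – December 31, 2011: 7 months at 0.6% → €118,000 × 0.6% × 7/12 = €413.0000
Total = €1,686.4167

€1,686.42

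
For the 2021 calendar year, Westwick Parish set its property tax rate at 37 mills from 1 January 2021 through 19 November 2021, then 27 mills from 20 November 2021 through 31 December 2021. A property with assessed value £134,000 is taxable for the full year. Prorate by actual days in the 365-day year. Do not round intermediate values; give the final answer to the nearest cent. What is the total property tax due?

1 January – 19 November 2021: 323 days at 37 mills → £134,000 × 3.7% × 323/365 = £4,387.4904
20 November – 31 December 2021: 42 days at 27 mills → £134,000 × 2.7% × 42/365 = £416.3178
Total = £4,803.8082

£4,803.81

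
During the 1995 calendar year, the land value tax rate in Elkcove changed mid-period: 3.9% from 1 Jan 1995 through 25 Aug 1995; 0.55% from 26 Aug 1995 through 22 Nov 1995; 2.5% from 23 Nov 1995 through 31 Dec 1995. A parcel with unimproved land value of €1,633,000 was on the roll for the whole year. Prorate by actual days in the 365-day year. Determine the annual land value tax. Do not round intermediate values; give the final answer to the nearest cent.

€47,905.06

1 Jan – 25 Aug 1995: 237 days at 3.9% → €1,633,000 × 3.9% × 237/365 = €41,352.9288
26 Aug – 22 Nov 1995: 89 days at 0.55% → €1,633,000 × 0.55% × 89/365 = €2,190.0096
23 Nov – 31 Dec 1995: 39 days at 2.5% → €1,633,000 × 2.5% × 39/365 = €4,362.1233
Total = €47,905.0616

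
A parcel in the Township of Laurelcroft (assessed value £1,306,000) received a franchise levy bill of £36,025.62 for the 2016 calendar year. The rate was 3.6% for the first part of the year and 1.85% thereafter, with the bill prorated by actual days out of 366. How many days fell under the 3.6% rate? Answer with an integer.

Let d = days at the first rate; then 366 − d days at the second rate.
£1,306,000 × [3.6%·d + 1.85%·(366−d)] / 366 = £36,025.62
Solving gives d = 190, so the new rate took effect on July 9, 2016.

190 days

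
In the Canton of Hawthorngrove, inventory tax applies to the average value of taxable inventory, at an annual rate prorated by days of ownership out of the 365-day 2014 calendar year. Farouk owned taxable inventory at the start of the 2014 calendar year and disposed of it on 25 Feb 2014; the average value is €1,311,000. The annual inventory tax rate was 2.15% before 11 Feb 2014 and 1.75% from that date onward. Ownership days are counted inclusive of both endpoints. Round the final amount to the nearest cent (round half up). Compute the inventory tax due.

1 Jan – 10 Feb 2014: 41 days at 2.15% → €1,311,000 × 2.15% × 41/365 = €3,166.1548
11 Feb – 25 Feb 2014: 15 days at 1.75% → €1,311,000 × 1.75% × 15/365 = €942.8425
Total = €4,108.9973

€4,109.00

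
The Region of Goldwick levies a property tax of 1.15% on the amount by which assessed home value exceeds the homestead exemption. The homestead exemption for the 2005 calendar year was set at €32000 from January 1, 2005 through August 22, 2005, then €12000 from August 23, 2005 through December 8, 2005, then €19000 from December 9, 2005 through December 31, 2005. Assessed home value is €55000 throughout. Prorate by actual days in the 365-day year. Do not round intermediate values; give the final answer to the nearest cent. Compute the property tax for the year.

January 1 – August 22, 2005: 234 days, exemption €32000 → (€55000 − €32000) × 1.15% × 234/365 = €169.5699
August 23 – December 8, 2005: 108 days, exemption €12000 → (€55000 − €12000) × 1.15% × 108/365 = €146.3178
December 9 – December 31, 2005: 23 days, exemption €19000 → (€55000 − €19000) × 1.15% × 23/365 = €26.0877
Total = €341.9753

€341.98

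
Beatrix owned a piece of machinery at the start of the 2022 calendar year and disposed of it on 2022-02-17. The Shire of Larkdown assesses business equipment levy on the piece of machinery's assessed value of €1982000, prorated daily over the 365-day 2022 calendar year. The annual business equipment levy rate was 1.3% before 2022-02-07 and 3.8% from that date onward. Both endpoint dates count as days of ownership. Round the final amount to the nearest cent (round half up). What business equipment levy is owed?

€4881.69

2022-01-01 to 2022-02-06: 37 days at 1.3% → €1982000 × 1.3% × 37/365 = €2611.8959
2022-02-07 to 2022-02-17: 11 days at 3.8% → €1982000 × 3.8% × 11/365 = €2269.7973
Total = €4881.6932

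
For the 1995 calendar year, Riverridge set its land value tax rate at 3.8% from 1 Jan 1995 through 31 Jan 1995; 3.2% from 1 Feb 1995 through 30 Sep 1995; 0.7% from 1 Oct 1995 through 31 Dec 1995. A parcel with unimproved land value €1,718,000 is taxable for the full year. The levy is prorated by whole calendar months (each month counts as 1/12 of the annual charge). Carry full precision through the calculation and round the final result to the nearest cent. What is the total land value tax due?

€45,097.50

1 Jan – 31 Jan 1995: 1 month at 3.8% → €1,718,000 × 3.8% × 1/12 = €5,440.3333
1 Feb – 30 Sep 1995: 8 months at 3.2% → €1,718,000 × 3.2% × 8/12 = €36,650.6667
1 Oct – 31 Dec 1995: 3 months at 0.7% → €1,718,000 × 0.7% × 3/12 = €3,006.5000
Total = €45,097.5000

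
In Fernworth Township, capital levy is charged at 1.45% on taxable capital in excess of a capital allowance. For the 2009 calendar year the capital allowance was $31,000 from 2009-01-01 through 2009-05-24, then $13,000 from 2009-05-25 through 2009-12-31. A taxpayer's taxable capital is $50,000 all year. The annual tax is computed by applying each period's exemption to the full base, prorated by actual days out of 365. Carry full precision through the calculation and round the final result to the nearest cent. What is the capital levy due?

$433.53

2009-01-01 to 2009-05-24: 144 days, exemption $31,000 → ($50,000 − $31,000) × 1.45% × 144/365 = $108.6904
2009-05-25 to 2009-12-31: 221 days, exemption $13,000 → ($50,000 − $13,000) × 1.45% × 221/365 = $324.8397
Total = $433.5301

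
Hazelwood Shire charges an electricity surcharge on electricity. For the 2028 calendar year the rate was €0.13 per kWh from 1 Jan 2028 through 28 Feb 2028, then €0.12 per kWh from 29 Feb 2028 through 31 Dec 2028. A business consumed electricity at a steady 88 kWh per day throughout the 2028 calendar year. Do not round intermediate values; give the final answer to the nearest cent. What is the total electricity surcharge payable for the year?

1 Jan – 28 Feb 2028: 59 days × 88 kWh/day = 5,192 kWh at €0.13/kWh → €674.96
29 Feb – 31 Dec 2028: 307 days × 88 kWh/day = 27,016 kWh at €0.12/kWh → €3,241.92

€3,916.88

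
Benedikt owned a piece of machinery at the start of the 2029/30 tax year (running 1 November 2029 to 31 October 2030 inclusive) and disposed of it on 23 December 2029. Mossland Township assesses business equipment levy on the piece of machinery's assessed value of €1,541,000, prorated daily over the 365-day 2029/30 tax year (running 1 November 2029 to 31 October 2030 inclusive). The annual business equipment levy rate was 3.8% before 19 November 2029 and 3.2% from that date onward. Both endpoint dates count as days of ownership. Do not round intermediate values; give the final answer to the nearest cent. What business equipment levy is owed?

1 November – 18 November 2029: 18 days at 3.8% → €1,541,000 × 3.8% × 18/365 = €2,887.7918
19 November – 23 December 2029: 35 days at 3.2% → €1,541,000 × 3.2% × 35/365 = €4,728.5479
Total = €7,616.3397

€7,616.34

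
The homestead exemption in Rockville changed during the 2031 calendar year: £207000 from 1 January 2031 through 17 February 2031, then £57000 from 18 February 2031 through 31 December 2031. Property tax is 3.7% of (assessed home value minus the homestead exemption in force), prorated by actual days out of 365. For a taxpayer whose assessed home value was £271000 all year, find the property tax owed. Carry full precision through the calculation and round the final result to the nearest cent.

£7188.14

1 January – 17 February 2031: 48 days, exemption £207000 → (£271000 − £207000) × 3.7% × 48/365 = £311.4082
18 February – 31 December 2031: 317 days, exemption £57000 → (£271000 − £57000) × 3.7% × 317/365 = £6876.7288
Total = £7188.1370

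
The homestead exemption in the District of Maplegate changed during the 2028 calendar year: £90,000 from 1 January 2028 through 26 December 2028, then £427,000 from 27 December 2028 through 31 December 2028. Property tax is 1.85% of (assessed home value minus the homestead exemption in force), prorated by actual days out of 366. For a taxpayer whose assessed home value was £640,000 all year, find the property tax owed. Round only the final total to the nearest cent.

1 January – 26 December 2028: 361 days, exemption £90,000 → (£640,000 − £90,000) × 1.85% × 361/366 = £10,035.9973
27 December – 31 December 2028: 5 days, exemption £427,000 → (£640,000 − £427,000) × 1.85% × 5/366 = £53.8320
Total = £10,089.8292

£10,089.83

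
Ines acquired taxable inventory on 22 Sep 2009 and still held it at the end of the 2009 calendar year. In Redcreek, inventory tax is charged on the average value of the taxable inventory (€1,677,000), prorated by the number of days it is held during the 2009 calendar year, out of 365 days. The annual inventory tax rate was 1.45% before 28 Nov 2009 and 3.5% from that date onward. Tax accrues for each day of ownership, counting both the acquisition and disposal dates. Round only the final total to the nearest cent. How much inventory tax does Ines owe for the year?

22 Sep – 27 Nov 2009: 67 days at 1.45% → €1,677,000 × 1.45% × 67/365 = €4,463.5767
28 Nov – 31 Dec 2009: 34 days at 3.5% → €1,677,000 × 3.5% × 34/365 = €5,467.4795
Total = €9,931.0562

€9,931.06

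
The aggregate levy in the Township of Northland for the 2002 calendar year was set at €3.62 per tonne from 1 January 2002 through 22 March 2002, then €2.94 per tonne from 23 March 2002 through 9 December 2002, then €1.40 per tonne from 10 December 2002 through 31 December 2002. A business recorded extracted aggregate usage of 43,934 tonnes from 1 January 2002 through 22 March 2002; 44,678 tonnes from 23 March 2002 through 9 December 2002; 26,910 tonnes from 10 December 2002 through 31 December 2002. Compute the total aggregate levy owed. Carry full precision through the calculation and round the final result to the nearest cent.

€328,068.40

1 January – 22 March 2002: 43,934 tonnes at €3.62/tonne → €159,041.08
23 March – 9 December 2002: 44,678 tonnes at €2.94/tonne → €131,353.32
10 December – 31 December 2002: 26,910 tonnes at €1.40/tonne → €37,674.00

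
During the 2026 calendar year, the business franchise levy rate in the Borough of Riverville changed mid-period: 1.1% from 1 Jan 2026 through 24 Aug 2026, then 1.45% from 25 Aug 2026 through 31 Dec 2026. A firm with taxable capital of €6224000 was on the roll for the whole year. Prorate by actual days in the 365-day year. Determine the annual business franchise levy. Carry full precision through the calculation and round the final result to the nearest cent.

€76163.00

1 Jan – 24 Aug 2026: 236 days at 1.1% → €6224000 × 1.1% × 236/365 = €44267.1342
25 Aug – 31 Dec 2026: 129 days at 1.45% → €6224000 × 1.45% × 129/365 = €31895.8685
Total = €76163.0027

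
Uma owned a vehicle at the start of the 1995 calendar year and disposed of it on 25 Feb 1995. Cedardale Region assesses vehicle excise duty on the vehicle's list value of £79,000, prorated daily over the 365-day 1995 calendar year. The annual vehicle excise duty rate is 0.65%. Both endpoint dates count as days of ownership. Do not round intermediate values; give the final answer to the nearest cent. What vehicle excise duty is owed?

Days held (1 Jan – 25 Feb 1995): 56 out of 365
Tax = £79,000 × 0.65% × 56/365 = £78.7836

£78.78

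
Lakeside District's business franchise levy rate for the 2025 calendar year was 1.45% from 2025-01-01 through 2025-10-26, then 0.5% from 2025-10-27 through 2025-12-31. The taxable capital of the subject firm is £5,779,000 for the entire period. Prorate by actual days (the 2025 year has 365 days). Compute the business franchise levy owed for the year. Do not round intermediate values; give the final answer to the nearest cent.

2025-01-01 to 2025-10-26: 299 days at 1.45% → £5,779,000 × 1.45% × 299/365 = £68,643.4370
2025-10-27 to 2025-12-31: 66 days at 0.5% → £5,779,000 × 0.5% × 66/365 = £5,224.8493
Total = £73,868.2863

£73,868.29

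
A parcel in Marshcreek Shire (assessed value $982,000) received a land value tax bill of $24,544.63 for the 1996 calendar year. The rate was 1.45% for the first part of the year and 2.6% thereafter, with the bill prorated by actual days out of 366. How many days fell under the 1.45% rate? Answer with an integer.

Let d = days at the first rate; then 366 − d days at the second rate.
$982,000 × [1.45%·d + 2.6%·(366−d)] / 366 = $24,544.63
Solving gives d = 32, so the new rate took effect on February 2, 1996.

32 days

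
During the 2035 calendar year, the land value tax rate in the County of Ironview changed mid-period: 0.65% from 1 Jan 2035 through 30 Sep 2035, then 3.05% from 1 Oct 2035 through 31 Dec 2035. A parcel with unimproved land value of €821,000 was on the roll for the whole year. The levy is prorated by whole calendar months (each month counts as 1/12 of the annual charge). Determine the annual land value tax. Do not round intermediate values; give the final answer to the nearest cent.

1 Jan – 30 Sep 2035: 9 months at 0.65% → €821,000 × 0.65% × 9/12 = €4,002.3750
1 Oct – 31 Dec 2035: 3 months at 3.05% → €821,000 × 3.05% × 3/12 = €6,260.1250
Total = €10,262.5000

€10,262.50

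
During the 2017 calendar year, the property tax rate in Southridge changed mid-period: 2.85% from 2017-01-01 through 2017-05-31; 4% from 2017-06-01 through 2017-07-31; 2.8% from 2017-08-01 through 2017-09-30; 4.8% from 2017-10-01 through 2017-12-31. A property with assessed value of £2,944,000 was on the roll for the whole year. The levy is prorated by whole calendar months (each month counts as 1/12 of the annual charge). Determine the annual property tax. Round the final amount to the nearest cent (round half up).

2017-01-01 to 2017-05-31: 5 months at 2.85% → £2,944,000 × 2.85% × 5/12 = £34,960.0000
2017-06-01 to 2017-07-31: 2 months at 4% → £2,944,000 × 4% × 2/12 = £19,626.6667
2017-08-01 to 2017-09-30: 2 months at 2.8% → £2,944,000 × 2.8% × 2/12 = £13,738.6667
2017-10-01 to 2017-12-31: 3 months at 4.8% → £2,944,000 × 4.8% × 3/12 = £35,328.0000
Total = £103,653.3333

£103,653.33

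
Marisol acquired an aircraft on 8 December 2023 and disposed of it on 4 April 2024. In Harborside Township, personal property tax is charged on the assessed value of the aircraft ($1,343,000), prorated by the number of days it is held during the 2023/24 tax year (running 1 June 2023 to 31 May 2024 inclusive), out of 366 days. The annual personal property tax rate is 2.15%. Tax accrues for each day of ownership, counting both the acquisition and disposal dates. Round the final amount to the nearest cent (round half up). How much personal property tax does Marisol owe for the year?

$9,388.16

Days held (8 December 2023 – 4 April 2024): 119 out of 366
Tax = $1,343,000 × 2.15% × 119/366 = $9,388.1571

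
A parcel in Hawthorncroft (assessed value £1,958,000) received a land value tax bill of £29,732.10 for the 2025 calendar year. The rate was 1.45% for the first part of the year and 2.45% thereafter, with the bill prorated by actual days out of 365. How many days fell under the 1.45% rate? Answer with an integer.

340 days

Let d = days at the first rate; then 365 − d days at the second rate.
£1,958,000 × [1.45%·d + 2.45%·(365−d)] / 365 = £29,732.10
Solving gives d = 340, so the new rate took effect on 7 December 2025.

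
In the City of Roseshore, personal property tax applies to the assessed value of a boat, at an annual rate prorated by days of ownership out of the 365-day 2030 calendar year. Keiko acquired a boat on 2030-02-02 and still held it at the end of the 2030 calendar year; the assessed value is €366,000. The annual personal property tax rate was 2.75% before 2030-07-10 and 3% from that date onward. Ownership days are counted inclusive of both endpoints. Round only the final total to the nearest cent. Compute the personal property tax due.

2030-02-02 to 2030-07-09: 158 days at 2.75% → €366,000 × 2.75% × 158/365 = €4,356.9041
2030-07-10 to 2030-12-31: 175 days at 3% → €366,000 × 3% × 175/365 = €5,264.3836
Total = €9,621.2877

€9,621.29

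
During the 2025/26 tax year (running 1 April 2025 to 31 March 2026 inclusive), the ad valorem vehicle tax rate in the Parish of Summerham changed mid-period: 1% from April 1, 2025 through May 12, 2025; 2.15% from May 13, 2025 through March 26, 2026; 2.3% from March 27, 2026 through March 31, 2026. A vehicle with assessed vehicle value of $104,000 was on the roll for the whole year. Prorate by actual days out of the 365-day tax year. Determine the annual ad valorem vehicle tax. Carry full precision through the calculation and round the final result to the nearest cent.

April 1 – May 12, 2025: 42 days at 1% → $104,000 × 1% × 42/365 = $119.6712
May 13, 2025 – March 26, 2026: 318 days at 2.15% → $104,000 × 2.15% × 318/365 = $1,948.0767
March 27 – March 31, 2026: 5 days at 2.3% → $104,000 × 2.3% × 5/365 = $32.7671
Total = $2,100.5151

$2,100.52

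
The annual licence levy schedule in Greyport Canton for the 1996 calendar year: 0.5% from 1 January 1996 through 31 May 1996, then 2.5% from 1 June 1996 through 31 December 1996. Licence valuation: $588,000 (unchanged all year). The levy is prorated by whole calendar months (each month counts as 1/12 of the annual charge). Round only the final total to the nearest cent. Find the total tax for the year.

$9,800.00

1 January – 31 May 1996: 5 months at 0.5% → $588,000 × 0.5% × 5/12 = $1,225.0000
1 June – 31 December 1996: 7 months at 2.5% → $588,000 × 2.5% × 7/12 = $8,575.0000
Total = $9,800.0000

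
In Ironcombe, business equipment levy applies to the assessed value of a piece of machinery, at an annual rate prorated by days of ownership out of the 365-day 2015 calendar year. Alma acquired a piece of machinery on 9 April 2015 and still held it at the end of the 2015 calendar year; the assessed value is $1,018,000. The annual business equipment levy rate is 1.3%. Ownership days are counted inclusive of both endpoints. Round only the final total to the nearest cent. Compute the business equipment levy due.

$9,680.76

Days held (9 April – 31 December 2015): 267 out of 365
Tax = $1,018,000 × 1.3% × 267/365 = $9,680.7616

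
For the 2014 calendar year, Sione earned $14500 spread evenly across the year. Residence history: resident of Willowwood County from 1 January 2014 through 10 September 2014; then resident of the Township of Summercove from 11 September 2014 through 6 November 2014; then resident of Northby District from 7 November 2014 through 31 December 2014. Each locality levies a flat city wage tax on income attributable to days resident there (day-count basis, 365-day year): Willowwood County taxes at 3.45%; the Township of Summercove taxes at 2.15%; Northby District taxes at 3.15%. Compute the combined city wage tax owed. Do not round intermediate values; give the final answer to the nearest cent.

$464.26

Willowwood County, 1 January – 10 September 2014: 253 days → $14500 × 3.45% × 253/365 = $346.7486
The Township of Summercove, 11 September – 6 November 2014: 57 days → $14500 × 2.15% × 57/365 = $48.6842
Northby District, 7 November – 31 December 2014: 55 days → $14500 × 3.15% × 55/365 = $68.8253
Total = $464.2582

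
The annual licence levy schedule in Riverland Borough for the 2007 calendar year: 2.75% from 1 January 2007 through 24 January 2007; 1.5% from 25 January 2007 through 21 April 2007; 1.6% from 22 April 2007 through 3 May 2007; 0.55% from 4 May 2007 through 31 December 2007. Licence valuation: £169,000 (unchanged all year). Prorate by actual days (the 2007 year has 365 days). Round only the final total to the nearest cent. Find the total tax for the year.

1 January – 24 January 2007: 24 days at 2.75% → £169,000 × 2.75% × 24/365 = £305.5890
25 January – 21 April 2007: 87 days at 1.5% → £169,000 × 1.5% × 87/365 = £604.2329
22 April – 3 May 2007: 12 days at 1.6% → £169,000 × 1.6% × 12/365 = £88.8986
4 May – 31 December 2007: 242 days at 0.55% → £169,000 × 0.55% × 242/365 = £616.2712
Total = £1,614.9918

£1,614.99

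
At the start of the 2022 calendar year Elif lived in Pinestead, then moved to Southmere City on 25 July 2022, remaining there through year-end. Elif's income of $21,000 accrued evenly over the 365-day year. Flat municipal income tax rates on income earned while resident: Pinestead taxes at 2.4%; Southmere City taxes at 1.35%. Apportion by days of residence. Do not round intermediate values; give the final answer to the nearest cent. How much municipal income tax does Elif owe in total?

Pinestead, 1 January – 24 July 2022: 205 days → $21,000 × 2.4% × 205/365 = $283.0685
Southmere City, 25 July – 31 December 2022: 160 days → $21,000 × 1.35% × 160/365 = $124.2740
Total = $407.3425

$407.34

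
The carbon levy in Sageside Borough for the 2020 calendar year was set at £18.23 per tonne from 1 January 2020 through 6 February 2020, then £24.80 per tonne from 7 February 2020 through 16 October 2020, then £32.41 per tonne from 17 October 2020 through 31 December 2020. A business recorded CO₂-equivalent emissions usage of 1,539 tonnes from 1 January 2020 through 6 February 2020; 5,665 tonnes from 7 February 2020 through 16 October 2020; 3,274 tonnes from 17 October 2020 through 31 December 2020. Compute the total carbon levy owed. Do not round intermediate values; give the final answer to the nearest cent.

£274658.31

1 January – 6 February 2020: 1,539 tonnes at £18.23/tonne → £28055.97
7 February – 16 October 2020: 5,665 tonnes at £24.80/tonne → £140492.00
17 October – 31 December 2020: 3,274 tonnes at £32.41/tonne → £106110.34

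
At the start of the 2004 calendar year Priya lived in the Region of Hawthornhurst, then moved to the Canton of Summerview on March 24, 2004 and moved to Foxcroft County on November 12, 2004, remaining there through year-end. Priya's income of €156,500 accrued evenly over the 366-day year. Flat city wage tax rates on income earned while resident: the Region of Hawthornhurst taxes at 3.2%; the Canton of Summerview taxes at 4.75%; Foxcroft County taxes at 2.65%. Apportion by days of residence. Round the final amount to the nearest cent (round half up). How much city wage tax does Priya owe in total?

The Region of Hawthornhurst, January 1 – March 23, 2004: 83 days → €156,500 × 3.2% × 83/366 = €1,135.6940
The Canton of Summerview, March 24 – November 11, 2004: 233 days → €156,500 × 4.75% × 233/366 = €4,732.4146
Foxcroft County, November 12 – December 31, 2004: 50 days → €156,500 × 2.65% × 50/366 = €566.5642
Total = €6,434.6728

€6,434.67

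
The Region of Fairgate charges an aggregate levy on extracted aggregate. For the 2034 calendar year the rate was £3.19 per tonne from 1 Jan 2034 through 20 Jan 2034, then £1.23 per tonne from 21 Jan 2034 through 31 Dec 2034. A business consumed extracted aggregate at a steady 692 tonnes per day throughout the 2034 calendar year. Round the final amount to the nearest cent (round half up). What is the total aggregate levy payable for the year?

1 Jan – 20 Jan 2034: 20 days × 692 tonnes/day = 13,840 tonnes at £3.19/tonne → £44149.60
21 Jan – 31 Dec 2034: 345 days × 692 tonnes/day = 238,740 tonnes at £1.23/tonne → £293650.20

£337799.80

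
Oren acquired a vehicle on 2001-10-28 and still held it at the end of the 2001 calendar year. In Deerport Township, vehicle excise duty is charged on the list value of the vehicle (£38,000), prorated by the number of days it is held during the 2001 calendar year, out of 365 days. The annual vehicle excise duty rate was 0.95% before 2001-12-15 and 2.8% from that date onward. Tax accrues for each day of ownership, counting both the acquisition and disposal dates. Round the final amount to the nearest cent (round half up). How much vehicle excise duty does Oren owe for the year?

2001-10-28 to 2001-12-14: 48 days at 0.95% → £38,000 × 0.95% × 48/365 = £47.4740
2001-12-15 to 2001-12-31: 17 days at 2.8% → £38,000 × 2.8% × 17/365 = £49.5562
Total = £97.0301

£97.03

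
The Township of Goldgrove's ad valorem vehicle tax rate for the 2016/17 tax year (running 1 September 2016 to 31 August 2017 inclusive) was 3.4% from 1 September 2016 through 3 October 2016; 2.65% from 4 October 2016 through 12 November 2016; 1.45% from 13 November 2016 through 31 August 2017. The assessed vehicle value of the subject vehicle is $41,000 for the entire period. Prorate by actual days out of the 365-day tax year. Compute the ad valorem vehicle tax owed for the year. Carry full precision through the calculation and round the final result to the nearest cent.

$720.70

1 September – 3 October 2016: 33 days at 3.4% → $41,000 × 3.4% × 33/365 = $126.0329
4 October – 12 November 2016: 40 days at 2.65% → $41,000 × 2.65% × 40/365 = $119.0685
13 November 2016 – 31 August 2017: 292 days at 1.45% → $41,000 × 1.45% × 292/365 = $475.6000
Total = $720.7014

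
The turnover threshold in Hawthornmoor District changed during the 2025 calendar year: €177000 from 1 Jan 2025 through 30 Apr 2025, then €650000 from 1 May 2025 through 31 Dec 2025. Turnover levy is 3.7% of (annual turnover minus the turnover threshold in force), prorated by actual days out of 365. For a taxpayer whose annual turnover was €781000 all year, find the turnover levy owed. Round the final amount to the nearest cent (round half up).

€10600.75

1 Jan – 30 Apr 2025: 120 days, exemption €177000 → (€781000 − €177000) × 3.7% × 120/365 = €7347.2877
1 May – 31 Dec 2025: 245 days, exemption €650000 → (€781000 − €650000) × 3.7% × 245/365 = €3253.4658
Total = €10600.7534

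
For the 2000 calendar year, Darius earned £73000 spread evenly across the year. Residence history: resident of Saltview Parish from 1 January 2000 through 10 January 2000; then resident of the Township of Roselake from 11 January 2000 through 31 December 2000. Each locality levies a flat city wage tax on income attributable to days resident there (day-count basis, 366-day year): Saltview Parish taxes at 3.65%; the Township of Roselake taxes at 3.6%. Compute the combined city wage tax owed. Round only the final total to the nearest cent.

£2629.00

Saltview Parish, 1 January – 10 January 2000: 10 days → £73000 × 3.65% × 10/366 = £72.8005
The Township of Roselake, 11 January – 31 December 2000: 356 days → £73000 × 3.6% × 356/366 = £2556.1967
Total = £2628.9973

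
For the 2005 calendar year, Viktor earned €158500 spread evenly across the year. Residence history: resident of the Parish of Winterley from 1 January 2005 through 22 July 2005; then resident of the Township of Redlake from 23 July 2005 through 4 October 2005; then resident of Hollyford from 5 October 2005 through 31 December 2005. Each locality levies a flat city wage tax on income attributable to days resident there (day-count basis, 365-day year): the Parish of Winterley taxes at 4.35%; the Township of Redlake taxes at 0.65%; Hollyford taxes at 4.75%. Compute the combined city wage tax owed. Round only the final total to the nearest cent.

€5858.64

The Parish of Winterley, 1 January – 22 July 2005: 203 days → €158500 × 4.35% × 203/365 = €3834.6144
The Township of Redlake, 23 July – 4 October 2005: 74 days → €158500 × 0.65% × 74/365 = €208.8726
Hollyford, 5 October – 31 December 2005: 88 days → €158500 × 4.75% × 88/365 = €1815.1507
Total = €5858.6377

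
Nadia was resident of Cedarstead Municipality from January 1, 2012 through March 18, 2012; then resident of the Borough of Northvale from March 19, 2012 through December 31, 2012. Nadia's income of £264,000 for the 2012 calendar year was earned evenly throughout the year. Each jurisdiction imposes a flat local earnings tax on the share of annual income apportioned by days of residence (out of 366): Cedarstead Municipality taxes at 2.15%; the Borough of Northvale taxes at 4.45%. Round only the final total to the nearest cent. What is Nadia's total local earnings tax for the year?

Cedarstead Municipality, January 1 – March 18, 2012: 78 days → £264,000 × 2.15% × 78/366 = £1,209.6393
The Borough of Northvale, March 19 – December 31, 2012: 288 days → £264,000 × 4.45% × 288/366 = £9,244.3279
Total = £10,453.9672

£10,453.97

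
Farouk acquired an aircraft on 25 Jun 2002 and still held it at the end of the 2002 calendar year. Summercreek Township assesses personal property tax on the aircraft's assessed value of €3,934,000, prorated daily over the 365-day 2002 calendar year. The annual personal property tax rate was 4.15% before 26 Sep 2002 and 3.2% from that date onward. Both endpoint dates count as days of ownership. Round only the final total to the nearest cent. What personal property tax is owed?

25 Jun – 25 Sep 2002: 93 days at 4.15% → €3,934,000 × 4.15% × 93/365 = €41,598.0082
26 Sep – 31 Dec 2002: 97 days at 3.2% → €3,934,000 × 3.2% × 97/365 = €33,455.1671
Total = €75,053.1753

€75,053.18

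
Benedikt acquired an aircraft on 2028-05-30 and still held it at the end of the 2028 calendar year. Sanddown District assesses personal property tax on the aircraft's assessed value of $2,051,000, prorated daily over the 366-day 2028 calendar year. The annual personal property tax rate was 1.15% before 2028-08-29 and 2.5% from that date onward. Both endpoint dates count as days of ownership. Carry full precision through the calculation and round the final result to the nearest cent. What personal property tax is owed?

2028-05-30 to 2028-08-28: 91 days at 1.15% → $2,051,000 × 1.15% × 91/366 = $5,864.4030
2028-08-29 to 2028-12-31: 125 days at 2.5% → $2,051,000 × 2.5% × 125/366 = $17,511.9536
Total = $23,376.3566

$23,376.36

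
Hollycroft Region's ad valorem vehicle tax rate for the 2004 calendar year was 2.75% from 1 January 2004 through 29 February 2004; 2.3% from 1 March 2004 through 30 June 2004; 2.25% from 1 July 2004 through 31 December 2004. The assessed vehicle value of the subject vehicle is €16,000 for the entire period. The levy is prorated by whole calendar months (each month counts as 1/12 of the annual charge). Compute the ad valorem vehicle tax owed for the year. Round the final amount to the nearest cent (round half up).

€376.00

1 January – 29 February 2004: 2 months at 2.75% → €16,000 × 2.75% × 2/12 = €73.3333
1 March – 30 June 2004: 4 months at 2.3% → €16,000 × 2.3% × 4/12 = €122.6667
1 July – 31 December 2004: 6 months at 2.25% → €16,000 × 2.25% × 6/12 = €180.0000
Total = €376.0000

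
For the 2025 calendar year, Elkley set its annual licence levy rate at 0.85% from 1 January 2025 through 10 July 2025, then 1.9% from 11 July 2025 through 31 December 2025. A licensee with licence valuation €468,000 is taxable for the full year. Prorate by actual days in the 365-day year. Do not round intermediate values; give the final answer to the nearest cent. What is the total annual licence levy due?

€6,320.56

1 January – 10 July 2025: 191 days at 0.85% → €468,000 × 0.85% × 191/365 = €2,081.6384
11 July – 31 December 2025: 174 days at 1.9% → €468,000 × 1.9% × 174/365 = €4,238.9260
Total = €6,320.5644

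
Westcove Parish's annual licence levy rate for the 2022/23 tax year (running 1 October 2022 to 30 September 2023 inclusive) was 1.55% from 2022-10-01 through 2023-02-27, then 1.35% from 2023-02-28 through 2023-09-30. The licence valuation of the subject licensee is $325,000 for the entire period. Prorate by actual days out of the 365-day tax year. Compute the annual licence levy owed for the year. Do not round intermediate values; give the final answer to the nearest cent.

$4,654.62

2022-10-01 to 2023-02-27: 150 days at 1.55% → $325,000 × 1.55% × 150/365 = $2,070.2055
2023-02-28 to 2023-09-30: 215 days at 1.35% → $325,000 × 1.35% × 215/365 = $2,584.4178
Total = $4,654.6233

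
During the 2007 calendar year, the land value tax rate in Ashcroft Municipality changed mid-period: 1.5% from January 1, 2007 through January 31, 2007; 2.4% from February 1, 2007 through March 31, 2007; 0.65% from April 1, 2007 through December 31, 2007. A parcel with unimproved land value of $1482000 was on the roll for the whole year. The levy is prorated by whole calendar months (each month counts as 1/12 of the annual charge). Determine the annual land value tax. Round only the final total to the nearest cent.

January 1 – January 31, 2007: 1 month at 1.5% → $1482000 × 1.5% × 1/12 = $1852.5000
February 1 – March 31, 2007: 2 months at 2.4% → $1482000 × 2.4% × 2/12 = $5928.0000
April 1 – December 31, 2007: 9 months at 0.65% → $1482000 × 0.65% × 9/12 = $7224.7500
Total = $15005.2500

$15005.25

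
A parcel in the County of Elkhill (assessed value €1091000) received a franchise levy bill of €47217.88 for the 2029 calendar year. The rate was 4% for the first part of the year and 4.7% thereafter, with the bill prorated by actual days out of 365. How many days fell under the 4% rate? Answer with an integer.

194 days

Let d = days at the first rate; then 365 − d days at the second rate.
€1091000 × [4%·d + 4.7%·(365−d)] / 365 = €47217.88
Solving gives d = 194, so the new rate took effect on 14 Jul 2029.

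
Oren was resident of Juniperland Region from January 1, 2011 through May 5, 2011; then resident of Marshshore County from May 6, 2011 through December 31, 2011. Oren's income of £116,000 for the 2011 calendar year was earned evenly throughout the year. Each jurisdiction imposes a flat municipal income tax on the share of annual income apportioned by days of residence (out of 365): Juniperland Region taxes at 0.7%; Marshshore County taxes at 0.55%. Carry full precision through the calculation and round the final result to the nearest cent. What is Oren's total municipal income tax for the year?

£697.59

Juniperland Region, January 1 – May 5, 2011: 125 days → £116,000 × 0.7% × 125/365 = £278.0822
Marshshore County, May 6 – December 31, 2011: 240 days → £116,000 × 0.55% × 240/365 = £419.5068
Total = £697.5890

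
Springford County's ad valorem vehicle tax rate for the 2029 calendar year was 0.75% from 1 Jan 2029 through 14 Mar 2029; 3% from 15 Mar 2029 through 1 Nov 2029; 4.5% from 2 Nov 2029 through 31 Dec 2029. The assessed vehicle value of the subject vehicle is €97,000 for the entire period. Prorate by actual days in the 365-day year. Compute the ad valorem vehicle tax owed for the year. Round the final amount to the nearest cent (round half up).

1 Jan – 14 Mar 2029: 73 days at 0.75% → €97,000 × 0.75% × 73/365 = €145.5000
15 Mar – 1 Nov 2029: 232 days at 3% → €97,000 × 3% × 232/365 = €1,849.6438
2 Nov – 31 Dec 2029: 60 days at 4.5% → €97,000 × 4.5% × 60/365 = €717.5342
Total = €2,712.6781

€2,712.68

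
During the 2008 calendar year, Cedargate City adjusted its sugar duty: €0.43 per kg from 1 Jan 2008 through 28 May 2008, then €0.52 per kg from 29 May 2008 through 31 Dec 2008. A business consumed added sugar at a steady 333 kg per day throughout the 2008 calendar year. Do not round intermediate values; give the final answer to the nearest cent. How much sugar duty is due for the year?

€58911.03

1 Jan – 28 May 2008: 149 days × 333 kg/day = 49,617 kg at €0.43/kg → €21335.31
29 May – 31 Dec 2008: 217 days × 333 kg/day = 72,261 kg at €0.52/kg → €37575.72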